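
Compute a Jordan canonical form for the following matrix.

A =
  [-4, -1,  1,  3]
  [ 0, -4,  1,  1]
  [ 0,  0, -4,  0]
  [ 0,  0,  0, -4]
J_3(-4) ⊕ J_1(-4)

The characteristic polynomial is
  det(x·I − A) = x^4 + 16*x^3 + 96*x^2 + 256*x + 256 = (x + 4)^4

Eigenvalues and multiplicities (the geometric multiplicity of λ is n − rank(A − λI), which equals the number of Jordan blocks for λ):
  λ = -4: algebraic multiplicity = 4, geometric multiplicity = 2

Determining the block sizes for each eigenvalue:
  λ = -4: with am = 4 and gm = 2, the partition is not yet determined (e.g. several partitions of 4 into 2 parts exist). Let N = A − (-4)·I. Computing rank(N^1) = 2, rank(N^2) = 1, rank(N^3) = 0; the number of blocks of size ≥ j is rank(N^{j−1}) − rank(N^j), giving [2, 1, 1]. So we have 1 block(s) of size 3, 1 block(s) of size 1 → block sizes [3, 1]

Assembling the blocks gives a Jordan form
J =
  [-4,  1,  0,  0]
  [ 0, -4,  1,  0]
  [ 0,  0, -4,  0]
  [ 0,  0,  0, -4]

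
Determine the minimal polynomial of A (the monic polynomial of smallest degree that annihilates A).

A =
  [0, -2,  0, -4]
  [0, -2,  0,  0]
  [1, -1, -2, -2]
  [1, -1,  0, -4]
x^2 + 4*x + 4

The characteristic polynomial is χ_A(x) = (x + 2)^4, so the eigenvalues are known. The minimal polynomial is
  m_A(x) = Π_λ (x − λ)^{k_λ}
where k_λ is the size of the *largest* Jordan block for λ (equivalently, the smallest k with (A − λI)^k v = 0 for every generalised eigenvector v of λ).

  λ = -2: largest Jordan block has size 2, contributing (x + 2)^2

So m_A(x) = (x + 2)^2 = x^2 + 4*x + 4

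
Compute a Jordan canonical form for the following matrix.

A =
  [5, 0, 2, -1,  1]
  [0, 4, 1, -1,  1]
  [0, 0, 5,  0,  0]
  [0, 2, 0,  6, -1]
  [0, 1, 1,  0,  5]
J_3(5) ⊕ J_1(5) ⊕ J_1(5)

The characteristic polynomial is
  det(x·I − A) = x^5 - 25*x^4 + 250*x^3 - 1250*x^2 + 3125*x - 3125 = (x - 5)^5

Eigenvalues and multiplicities (the geometric multiplicity of λ is n − rank(A − λI), which equals the number of Jordan blocks for λ):
  λ = 5: algebraic multiplicity = 5, geometric multiplicity = 3

Determining the block sizes for each eigenvalue:
  λ = 5: with am = 5 and gm = 3, the partition is not yet determined (e.g. several partitions of 5 into 3 parts exist). Let N = A − (5)·I. Computing rank(N^1) = 2, rank(N^2) = 1, rank(N^3) = 0; the number of blocks of size ≥ j is rank(N^{j−1}) − rank(N^j), giving [3, 1, 1]. So we have 1 block(s) of size 3, 2 block(s) of size 1 → block sizes [3, 1, 1]

Assembling the blocks gives a Jordan form
J =
  [5, 1, 0, 0, 0]
  [0, 5, 1, 0, 0]
  [0, 0, 5, 0, 0]
  [0, 0, 0, 5, 0]
  [0, 0, 0, 0, 5]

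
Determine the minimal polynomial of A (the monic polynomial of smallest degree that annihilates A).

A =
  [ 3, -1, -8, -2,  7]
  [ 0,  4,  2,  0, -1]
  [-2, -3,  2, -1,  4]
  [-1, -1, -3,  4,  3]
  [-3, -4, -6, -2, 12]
x^3 - 15*x^2 + 75*x - 125

The characteristic polynomial is χ_A(x) = (x - 5)^5, so the eigenvalues are known. The minimal polynomial is
  m_A(x) = Π_λ (x − λ)^{k_λ}
where k_λ is the size of the *largest* Jordan block for λ (equivalently, the smallest k with (A − λI)^k v = 0 for every generalised eigenvector v of λ).

  λ = 5: largest Jordan block has size 3, contributing (x − 5)^3

So m_A(x) = (x - 5)^3 = x^3 - 15*x^2 + 75*x - 125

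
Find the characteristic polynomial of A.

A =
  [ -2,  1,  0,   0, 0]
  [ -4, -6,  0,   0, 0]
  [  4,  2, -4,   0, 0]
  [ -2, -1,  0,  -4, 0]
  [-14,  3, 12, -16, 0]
x^5 + 16*x^4 + 96*x^3 + 256*x^2 + 256*x

Expanding det(x·I − A) (e.g. by cofactor expansion or by noting that A is similar to its Jordan form J, which has the same characteristic polynomial as A) gives
  χ_A(x) = x^5 + 16*x^4 + 96*x^3 + 256*x^2 + 256*x
which factors as x*(x + 4)^4. The eigenvalues (with algebraic multiplicities) are λ = -4 with multiplicity 4, λ = 0 with multiplicity 1.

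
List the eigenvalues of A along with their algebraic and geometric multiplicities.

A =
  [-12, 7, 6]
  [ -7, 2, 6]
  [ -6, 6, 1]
λ = -5: alg = 2, geom = 1; λ = 1: alg = 1, geom = 1

Step 1 — factor the characteristic polynomial to read off the algebraic multiplicities:
  χ_A(x) = (x - 1)*(x + 5)^2

Step 2 — compute geometric multiplicities via the rank-nullity identity g(λ) = n − rank(A − λI):
  rank(A − (-5)·I) = 2, so dim ker(A − (-5)·I) = n − 2 = 1
  rank(A − (1)·I) = 2, so dim ker(A − (1)·I) = n − 2 = 1

Summary:
  λ = -5: algebraic multiplicity = 2, geometric multiplicity = 1
  λ = 1: algebraic multiplicity = 1, geometric multiplicity = 1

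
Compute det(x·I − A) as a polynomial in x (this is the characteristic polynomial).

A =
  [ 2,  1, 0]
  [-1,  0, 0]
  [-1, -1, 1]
x^3 - 3*x^2 + 3*x - 1

Expanding det(x·I − A) (e.g. by cofactor expansion or by noting that A is similar to its Jordan form J, which has the same characteristic polynomial as A) gives
  χ_A(x) = x^3 - 3*x^2 + 3*x - 1
which factors as (x - 1)^3. The eigenvalues (with algebraic multiplicities) are λ = 1 with multiplicity 3.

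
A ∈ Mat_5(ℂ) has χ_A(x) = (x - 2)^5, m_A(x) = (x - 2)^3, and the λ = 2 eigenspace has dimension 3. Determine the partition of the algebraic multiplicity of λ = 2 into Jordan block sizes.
Block sizes for λ = 2: [3, 1, 1]

Step 1 — from the characteristic polynomial, algebraic multiplicity of λ = 2 is 5. From dim ker(A − (2)·I) = 3, there are exactly 3 Jordan blocks for λ = 2.
Step 2 — from the minimal polynomial, the factor (x − 2)^3 tells us the largest block for λ = 2 has size 3.
Step 3 — with total size 5, 3 blocks, and largest block 3, the block sizes (in nonincreasing order) are [3, 1, 1].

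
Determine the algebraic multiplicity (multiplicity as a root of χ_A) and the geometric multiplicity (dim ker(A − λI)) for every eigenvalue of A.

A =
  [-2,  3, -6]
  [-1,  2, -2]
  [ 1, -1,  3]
λ = 1: alg = 3, geom = 2

Step 1 — factor the characteristic polynomial to read off the algebraic multiplicities:
  χ_A(x) = (x - 1)^3

Step 2 — compute geometric multiplicities via the rank-nullity identity g(λ) = n − rank(A − λI):
  rank(A − (1)·I) = 1, so dim ker(A − (1)·I) = n − 1 = 2

Summary:
  λ = 1: algebraic multiplicity = 3, geometric multiplicity = 2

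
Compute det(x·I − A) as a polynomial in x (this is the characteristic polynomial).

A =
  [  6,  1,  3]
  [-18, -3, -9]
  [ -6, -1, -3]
x^3

Expanding det(x·I − A) (e.g. by cofactor expansion or by noting that A is similar to its Jordan form J, which has the same characteristic polynomial as A) gives
  χ_A(x) = x^3
which factors as x^3. The eigenvalues (with algebraic multiplicities) are λ = 0 with multiplicity 3.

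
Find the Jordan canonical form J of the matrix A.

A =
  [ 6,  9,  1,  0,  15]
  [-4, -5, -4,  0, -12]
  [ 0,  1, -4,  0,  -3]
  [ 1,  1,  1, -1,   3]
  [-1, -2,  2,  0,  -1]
J_3(-1) ⊕ J_1(-1) ⊕ J_1(-1)

The characteristic polynomial is
  det(x·I − A) = x^5 + 5*x^4 + 10*x^3 + 10*x^2 + 5*x + 1 = (x + 1)^5

Eigenvalues and multiplicities (the geometric multiplicity of λ is n − rank(A − λI), which equals the number of Jordan blocks for λ):
  λ = -1: algebraic multiplicity = 5, geometric multiplicity = 3

Determining the block sizes for each eigenvalue:
  λ = -1: with am = 5 and gm = 3, the partition is not yet determined (e.g. several partitions of 5 into 3 parts exist). Let N = A − (-1)·I. Computing rank(N^1) = 2, rank(N^2) = 1, rank(N^3) = 0; the number of blocks of size ≥ j is rank(N^{j−1}) − rank(N^j), giving [3, 1, 1]. So we have 1 block(s) of size 3, 2 block(s) of size 1 → block sizes [3, 1, 1]

Assembling the blocks gives a Jordan form
J =
  [-1,  1,  0,  0,  0]
  [ 0, -1,  1,  0,  0]
  [ 0,  0, -1,  0,  0]
  [ 0,  0,  0, -1,  0]
  [ 0,  0,  0,  0, -1]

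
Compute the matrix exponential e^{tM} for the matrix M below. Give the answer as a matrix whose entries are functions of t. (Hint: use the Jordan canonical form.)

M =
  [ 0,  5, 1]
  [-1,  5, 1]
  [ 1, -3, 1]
e^{tM} =
  [-2*t*exp(2*t) + exp(2*t), t^2*exp(2*t) + 5*t*exp(2*t), t^2*exp(2*t) + t*exp(2*t)]
  [-t*exp(2*t), t^2*exp(2*t)/2 + 3*t*exp(2*t) + exp(2*t), t^2*exp(2*t)/2 + t*exp(2*t)]
  [t*exp(2*t), -t^2*exp(2*t)/2 - 3*t*exp(2*t), -t^2*exp(2*t)/2 - t*exp(2*t) + exp(2*t)]

Strategy: write M = P · J · P⁻¹ where J is a Jordan canonical form, so e^{tM} = P · e^{tJ} · P⁻¹, and e^{tJ} can be computed block-by-block.

M has Jordan form
J =
  [2, 1, 0]
  [0, 2, 1]
  [0, 0, 2]
(up to reordering of blocks).

Per-block formulas:
  For a 3×3 Jordan block J_3(2): exp(t · J_3(2)) = e^(2t)·(I + t·N + (t^2/2)·N^2), where N is the 3×3 nilpotent shift.

After assembling e^{tJ} and conjugating by P, we get:

e^{tM} =
  [-2*t*exp(2*t) + exp(2*t), t^2*exp(2*t) + 5*t*exp(2*t), t^2*exp(2*t) + t*exp(2*t)]
  [-t*exp(2*t), t^2*exp(2*t)/2 + 3*t*exp(2*t) + exp(2*t), t^2*exp(2*t)/2 + t*exp(2*t)]
  [t*exp(2*t), -t^2*exp(2*t)/2 - 3*t*exp(2*t), -t^2*exp(2*t)/2 - t*exp(2*t) + exp(2*t)]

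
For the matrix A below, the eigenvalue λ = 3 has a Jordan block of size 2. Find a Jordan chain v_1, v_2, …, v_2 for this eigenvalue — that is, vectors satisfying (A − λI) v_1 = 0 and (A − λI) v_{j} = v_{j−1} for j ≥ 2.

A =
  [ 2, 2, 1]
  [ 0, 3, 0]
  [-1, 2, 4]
A Jordan chain for λ = 3 of length 2:
v_1 = (-1, 0, -1)ᵀ
v_2 = (1, 0, 0)ᵀ

Let N = A − (3)·I. We want v_2 with N^2 v_2 = 0 but N^1 v_2 ≠ 0; then v_{j-1} := N · v_j for j = 2, …, 2.

Pick v_2 = (1, 0, 0)ᵀ.
Then v_1 = N · v_2 = (-1, 0, -1)ᵀ.

Sanity check: (A − (3)·I) v_1 = (0, 0, 0)ᵀ = 0. ✓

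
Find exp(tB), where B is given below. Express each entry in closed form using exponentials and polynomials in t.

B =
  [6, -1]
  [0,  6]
e^{tB} =
  [exp(6*t), -t*exp(6*t)]
  [0, exp(6*t)]

Strategy: write B = P · J · P⁻¹ where J is a Jordan canonical form, so e^{tB} = P · e^{tJ} · P⁻¹, and e^{tJ} can be computed block-by-block.

B has Jordan form
J =
  [6, 1]
  [0, 6]
(up to reordering of blocks).

Per-block formulas:
  For a 2×2 Jordan block J_2(6): exp(t · J_2(6)) = e^(6t)·(I + t·N), where N is the 2×2 nilpotent shift.

After assembling e^{tJ} and conjugating by P, we get:

e^{tB} =
  [exp(6*t), -t*exp(6*t)]
  [0, exp(6*t)]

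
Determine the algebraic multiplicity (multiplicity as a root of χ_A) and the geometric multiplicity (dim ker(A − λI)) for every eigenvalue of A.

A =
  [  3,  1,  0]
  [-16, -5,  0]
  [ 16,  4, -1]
λ = -1: alg = 3, geom = 2

Step 1 — factor the characteristic polynomial to read off the algebraic multiplicities:
  χ_A(x) = (x + 1)^3

Step 2 — compute geometric multiplicities via the rank-nullity identity g(λ) = n − rank(A − λI):
  rank(A − (-1)·I) = 1, so dim ker(A − (-1)·I) = n − 1 = 2

Summary:
  λ = -1: algebraic multiplicity = 3, geometric multiplicity = 2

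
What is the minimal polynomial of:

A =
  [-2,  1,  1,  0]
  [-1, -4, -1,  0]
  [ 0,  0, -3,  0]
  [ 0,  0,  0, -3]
x^2 + 6*x + 9

The characteristic polynomial is χ_A(x) = (x + 3)^4, so the eigenvalues are known. The minimal polynomial is
  m_A(x) = Π_λ (x − λ)^{k_λ}
where k_λ is the size of the *largest* Jordan block for λ (equivalently, the smallest k with (A − λI)^k v = 0 for every generalised eigenvector v of λ).

  λ = -3: largest Jordan block has size 2, contributing (x + 3)^2

So m_A(x) = (x + 3)^2 = x^2 + 6*x + 9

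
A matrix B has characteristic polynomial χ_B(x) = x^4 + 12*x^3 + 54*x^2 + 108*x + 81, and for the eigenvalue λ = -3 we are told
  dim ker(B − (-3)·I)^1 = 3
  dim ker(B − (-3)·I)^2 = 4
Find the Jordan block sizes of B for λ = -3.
Block sizes for λ = -3: [2, 1, 1]

From the dimensions of kernels of powers, the number of Jordan blocks of size at least j is d_j − d_{j−1} where d_j = dim ker(N^j) (with d_0 = 0). Computing the differences gives [3, 1].
The number of blocks of size exactly k is (#blocks of size ≥ k) − (#blocks of size ≥ k + 1), so the partition is: 2 block(s) of size 1, 1 block(s) of size 2.
In nonincreasing order the block sizes are [2, 1, 1].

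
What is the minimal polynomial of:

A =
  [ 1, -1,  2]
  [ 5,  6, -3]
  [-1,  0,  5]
x^3 - 12*x^2 + 48*x - 64

The characteristic polynomial is χ_A(x) = (x - 4)^3, so the eigenvalues are known. The minimal polynomial is
  m_A(x) = Π_λ (x − λ)^{k_λ}
where k_λ is the size of the *largest* Jordan block for λ (equivalently, the smallest k with (A − λI)^k v = 0 for every generalised eigenvector v of λ).

  λ = 4: largest Jordan block has size 3, contributing (x − 4)^3

So m_A(x) = (x - 4)^3 = x^3 - 12*x^2 + 48*x - 64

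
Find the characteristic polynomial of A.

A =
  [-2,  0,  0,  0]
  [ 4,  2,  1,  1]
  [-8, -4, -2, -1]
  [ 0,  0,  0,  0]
x^4 + 2*x^3

Expanding det(x·I − A) (e.g. by cofactor expansion or by noting that A is similar to its Jordan form J, which has the same characteristic polynomial as A) gives
  χ_A(x) = x^4 + 2*x^3
which factors as x^3*(x + 2). The eigenvalues (with algebraic multiplicities) are λ = -2 with multiplicity 1, λ = 0 with multiplicity 3.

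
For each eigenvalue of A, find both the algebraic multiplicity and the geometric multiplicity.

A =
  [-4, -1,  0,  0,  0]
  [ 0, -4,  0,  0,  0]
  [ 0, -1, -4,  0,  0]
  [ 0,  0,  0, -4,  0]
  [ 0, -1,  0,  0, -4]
λ = -4: alg = 5, geom = 4

Step 1 — factor the characteristic polynomial to read off the algebraic multiplicities:
  χ_A(x) = (x + 4)^5

Step 2 — compute geometric multiplicities via the rank-nullity identity g(λ) = n − rank(A − λI):
  rank(A − (-4)·I) = 1, so dim ker(A − (-4)·I) = n − 1 = 4

Summary:
  λ = -4: algebraic multiplicity = 5, geometric multiplicity = 4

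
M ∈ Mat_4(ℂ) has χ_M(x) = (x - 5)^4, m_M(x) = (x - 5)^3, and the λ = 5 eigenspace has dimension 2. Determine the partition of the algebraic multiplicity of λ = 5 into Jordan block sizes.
Block sizes for λ = 5: [3, 1]

Step 1 — from the characteristic polynomial, algebraic multiplicity of λ = 5 is 4. From dim ker(M − (5)·I) = 2, there are exactly 2 Jordan blocks for λ = 5.
Step 2 — from the minimal polynomial, the factor (x − 5)^3 tells us the largest block for λ = 5 has size 3.
Step 3 — with total size 4, 2 blocks, and largest block 3, the block sizes (in nonincreasing order) are [3, 1].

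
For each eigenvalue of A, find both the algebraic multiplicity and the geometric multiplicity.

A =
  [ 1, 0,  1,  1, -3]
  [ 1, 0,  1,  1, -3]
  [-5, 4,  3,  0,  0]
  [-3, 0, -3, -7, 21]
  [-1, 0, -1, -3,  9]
λ = 0: alg = 2, geom = 2; λ = 2: alg = 3, geom = 1

Step 1 — factor the characteristic polynomial to read off the algebraic multiplicities:
  χ_A(x) = x^2*(x - 2)^3

Step 2 — compute geometric multiplicities via the rank-nullity identity g(λ) = n − rank(A − λI):
  rank(A − (0)·I) = 3, so dim ker(A − (0)·I) = n − 3 = 2
  rank(A − (2)·I) = 4, so dim ker(A − (2)·I) = n − 4 = 1

Summary:
  λ = 0: algebraic multiplicity = 2, geometric multiplicity = 2
  λ = 2: algebraic multiplicity = 3, geometric multiplicity = 1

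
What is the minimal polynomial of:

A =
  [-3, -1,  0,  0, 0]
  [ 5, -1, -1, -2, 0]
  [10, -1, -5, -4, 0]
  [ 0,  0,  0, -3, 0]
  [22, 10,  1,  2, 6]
x^4 + 3*x^3 - 27*x^2 - 135*x - 162

The characteristic polynomial is χ_A(x) = (x - 6)*(x + 3)^4, so the eigenvalues are known. The minimal polynomial is
  m_A(x) = Π_λ (x − λ)^{k_λ}
where k_λ is the size of the *largest* Jordan block for λ (equivalently, the smallest k with (A − λI)^k v = 0 for every generalised eigenvector v of λ).

  λ = -3: largest Jordan block has size 3, contributing (x + 3)^3
  λ = 6: largest Jordan block has size 1, contributing (x − 6)

So m_A(x) = (x - 6)*(x + 3)^3 = x^4 + 3*x^3 - 27*x^2 - 135*x - 162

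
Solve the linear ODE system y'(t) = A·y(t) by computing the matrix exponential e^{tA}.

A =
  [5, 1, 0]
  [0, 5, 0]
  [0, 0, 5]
e^{tA} =
  [exp(5*t), t*exp(5*t), 0]
  [0, exp(5*t), 0]
  [0, 0, exp(5*t)]

Strategy: write A = P · J · P⁻¹ where J is a Jordan canonical form, so e^{tA} = P · e^{tJ} · P⁻¹, and e^{tJ} can be computed block-by-block.

A has Jordan form
J =
  [5, 1, 0]
  [0, 5, 0]
  [0, 0, 5]
(up to reordering of blocks).

Per-block formulas:
  For a 1×1 block at λ = 5: exp(t · [5]) = [e^(5t)].
  For a 2×2 Jordan block J_2(5): exp(t · J_2(5)) = e^(5t)·(I + t·N), where N is the 2×2 nilpotent shift.

After assembling e^{tJ} and conjugating by P, we get:

e^{tA} =
  [exp(5*t), t*exp(5*t), 0]
  [0, exp(5*t), 0]
  [0, 0, exp(5*t)]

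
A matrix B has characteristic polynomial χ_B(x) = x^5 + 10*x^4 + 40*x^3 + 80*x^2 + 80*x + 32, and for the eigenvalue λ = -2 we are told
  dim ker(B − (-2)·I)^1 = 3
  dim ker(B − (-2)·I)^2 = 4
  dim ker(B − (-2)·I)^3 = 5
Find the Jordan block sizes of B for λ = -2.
Block sizes for λ = -2: [3, 1, 1]

From the dimensions of kernels of powers, the number of Jordan blocks of size at least j is d_j − d_{j−1} where d_j = dim ker(N^j) (with d_0 = 0). Computing the differences gives [3, 1, 1].
The number of blocks of size exactly k is (#blocks of size ≥ k) − (#blocks of size ≥ k + 1), so the partition is: 2 block(s) of size 1, 1 block(s) of size 3.
In nonincreasing order the block sizes are [3, 1, 1].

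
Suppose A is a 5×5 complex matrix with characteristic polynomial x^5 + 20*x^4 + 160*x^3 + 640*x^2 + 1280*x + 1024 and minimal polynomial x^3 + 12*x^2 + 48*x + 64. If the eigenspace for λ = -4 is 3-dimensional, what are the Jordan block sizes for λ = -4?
Block sizes for λ = -4: [3, 1, 1]

Step 1 — from the characteristic polynomial, algebraic multiplicity of λ = -4 is 5. From dim ker(A − (-4)·I) = 3, there are exactly 3 Jordan blocks for λ = -4.
Step 2 — from the minimal polynomial, the factor (x + 4)^3 tells us the largest block for λ = -4 has size 3.
Step 3 — with total size 5, 3 blocks, and largest block 3, the block sizes (in nonincreasing order) are [3, 1, 1].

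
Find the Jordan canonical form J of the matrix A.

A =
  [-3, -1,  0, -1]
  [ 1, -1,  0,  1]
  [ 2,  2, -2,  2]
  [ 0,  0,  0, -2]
J_2(-2) ⊕ J_1(-2) ⊕ J_1(-2)

The characteristic polynomial is
  det(x·I − A) = x^4 + 8*x^3 + 24*x^2 + 32*x + 16 = (x + 2)^4

Eigenvalues and multiplicities (the geometric multiplicity of λ is n − rank(A − λI), which equals the number of Jordan blocks for λ):
  λ = -2: algebraic multiplicity = 4, geometric multiplicity = 3

Determining the block sizes for each eigenvalue:
  λ = -2: 3 blocks summing to 4 forces exactly one block of size 2 and the rest size 1 → block sizes [2, 1, 1]

Assembling the blocks gives a Jordan form
J =
  [-2,  1,  0,  0]
  [ 0, -2,  0,  0]
  [ 0,  0, -2,  0]
  [ 0,  0,  0, -2]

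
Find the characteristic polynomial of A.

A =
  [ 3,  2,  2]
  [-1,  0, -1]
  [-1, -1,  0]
x^3 - 3*x^2 + 3*x - 1

Expanding det(x·I − A) (e.g. by cofactor expansion or by noting that A is similar to its Jordan form J, which has the same characteristic polynomial as A) gives
  χ_A(x) = x^3 - 3*x^2 + 3*x - 1
which factors as (x - 1)^3. The eigenvalues (with algebraic multiplicities) are λ = 1 with multiplicity 3.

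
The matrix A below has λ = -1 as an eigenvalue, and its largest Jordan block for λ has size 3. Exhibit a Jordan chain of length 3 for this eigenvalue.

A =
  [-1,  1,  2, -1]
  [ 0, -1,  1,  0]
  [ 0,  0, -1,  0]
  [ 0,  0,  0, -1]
A Jordan chain for λ = -1 of length 3:
v_1 = (1, 0, 0, 0)ᵀ
v_2 = (2, 1, 0, 0)ᵀ
v_3 = (0, 0, 1, 0)ᵀ

Let N = A − (-1)·I. We want v_3 with N^3 v_3 = 0 but N^2 v_3 ≠ 0; then v_{j-1} := N · v_j for j = 3, …, 2.

Pick v_3 = (0, 0, 1, 0)ᵀ.
Then v_2 = N · v_3 = (2, 1, 0, 0)ᵀ.
Then v_1 = N · v_2 = (1, 0, 0, 0)ᵀ.

Sanity check: (A − (-1)·I) v_1 = (0, 0, 0, 0)ᵀ = 0. ✓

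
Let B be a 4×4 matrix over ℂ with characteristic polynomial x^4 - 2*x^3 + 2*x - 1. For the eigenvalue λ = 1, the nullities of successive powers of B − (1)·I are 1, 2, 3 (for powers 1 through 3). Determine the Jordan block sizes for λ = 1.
Block sizes for λ = 1: [3]

From the dimensions of kernels of powers, the number of Jordan blocks of size at least j is d_j − d_{j−1} where d_j = dim ker(N^j) (with d_0 = 0). Computing the differences gives [1, 1, 1].
The number of blocks of size exactly k is (#blocks of size ≥ k) − (#blocks of size ≥ k + 1), so the partition is: 1 block(s) of size 3.
In nonincreasing order the block sizes are [3].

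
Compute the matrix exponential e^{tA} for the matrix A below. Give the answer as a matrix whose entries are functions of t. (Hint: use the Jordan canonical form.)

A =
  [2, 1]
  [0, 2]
e^{tA} =
  [exp(2*t), t*exp(2*t)]
  [0, exp(2*t)]

Strategy: write A = P · J · P⁻¹ where J is a Jordan canonical form, so e^{tA} = P · e^{tJ} · P⁻¹, and e^{tJ} can be computed block-by-block.

A has Jordan form
J =
  [2, 1]
  [0, 2]
(up to reordering of blocks).

Per-block formulas:
  For a 2×2 Jordan block J_2(2): exp(t · J_2(2)) = e^(2t)·(I + t·N), where N is the 2×2 nilpotent shift.

After assembling e^{tJ} and conjugating by P, we get:

e^{tA} =
  [exp(2*t), t*exp(2*t)]
  [0, exp(2*t)]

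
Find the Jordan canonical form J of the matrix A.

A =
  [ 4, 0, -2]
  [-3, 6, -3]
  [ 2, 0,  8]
J_2(6) ⊕ J_1(6)

The characteristic polynomial is
  det(x·I − A) = x^3 - 18*x^2 + 108*x - 216 = (x - 6)^3

Eigenvalues and multiplicities (the geometric multiplicity of λ is n − rank(A − λI), which equals the number of Jordan blocks for λ):
  λ = 6: algebraic multiplicity = 3, geometric multiplicity = 2

Determining the block sizes for each eigenvalue:
  λ = 6: 2 blocks summing to 3 forces exactly one block of size 2 and the rest size 1 → block sizes [2, 1]

Assembling the blocks gives a Jordan form
J =
  [6, 1, 0]
  [0, 6, 0]
  [0, 0, 6]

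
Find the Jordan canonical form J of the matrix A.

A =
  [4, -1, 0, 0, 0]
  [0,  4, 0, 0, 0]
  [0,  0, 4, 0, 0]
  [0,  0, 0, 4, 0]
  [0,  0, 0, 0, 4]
J_2(4) ⊕ J_1(4) ⊕ J_1(4) ⊕ J_1(4)

The characteristic polynomial is
  det(x·I − A) = x^5 - 20*x^4 + 160*x^3 - 640*x^2 + 1280*x - 1024 = (x - 4)^5

Eigenvalues and multiplicities (the geometric multiplicity of λ is n − rank(A − λI), which equals the number of Jordan blocks for λ):
  λ = 4: algebraic multiplicity = 5, geometric multiplicity = 4

Determining the block sizes for each eigenvalue:
  λ = 4: 4 blocks summing to 5 forces exactly one block of size 2 and the rest size 1 → block sizes [2, 1, 1, 1]

Assembling the blocks gives a Jordan form
J =
  [4, 1, 0, 0, 0]
  [0, 4, 0, 0, 0]
  [0, 0, 4, 0, 0]
  [0, 0, 0, 4, 0]
  [0, 0, 0, 0, 4]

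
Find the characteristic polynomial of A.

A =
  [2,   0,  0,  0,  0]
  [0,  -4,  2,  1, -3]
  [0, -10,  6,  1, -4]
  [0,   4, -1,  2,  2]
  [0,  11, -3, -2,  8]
x^5 - 14*x^4 + 78*x^3 - 216*x^2 + 297*x - 162

Expanding det(x·I − A) (e.g. by cofactor expansion or by noting that A is similar to its Jordan form J, which has the same characteristic polynomial as A) gives
  χ_A(x) = x^5 - 14*x^4 + 78*x^3 - 216*x^2 + 297*x - 162
which factors as (x - 3)^4*(x - 2). The eigenvalues (with algebraic multiplicities) are λ = 2 with multiplicity 1, λ = 3 with multiplicity 4.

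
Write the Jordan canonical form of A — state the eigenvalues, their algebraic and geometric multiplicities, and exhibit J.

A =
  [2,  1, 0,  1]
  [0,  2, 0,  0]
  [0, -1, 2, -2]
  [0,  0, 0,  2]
J_2(2) ⊕ J_2(2)

The characteristic polynomial is
  det(x·I − A) = x^4 - 8*x^3 + 24*x^2 - 32*x + 16 = (x - 2)^4

Eigenvalues and multiplicities (the geometric multiplicity of λ is n − rank(A − λI), which equals the number of Jordan blocks for λ):
  λ = 2: algebraic multiplicity = 4, geometric multiplicity = 2

Determining the block sizes for each eigenvalue:
  λ = 2: with am = 4 and gm = 2, the partition is not yet determined (e.g. several partitions of 4 into 2 parts exist). Let N = A − (2)·I. Computing rank(N^1) = 2, rank(N^2) = 0; the number of blocks of size ≥ j is rank(N^{j−1}) − rank(N^j), giving [2, 2]. So we have 2 block(s) of size 2 → block sizes [2, 2]

Assembling the blocks gives a Jordan form
J =
  [2, 1, 0, 0]
  [0, 2, 0, 0]
  [0, 0, 2, 1]
  [0, 0, 0, 2]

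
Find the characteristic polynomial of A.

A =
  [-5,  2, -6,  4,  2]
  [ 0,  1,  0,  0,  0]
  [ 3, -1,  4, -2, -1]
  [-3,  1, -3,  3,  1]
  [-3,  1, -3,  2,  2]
x^5 - 5*x^4 + 10*x^3 - 10*x^2 + 5*x - 1

Expanding det(x·I − A) (e.g. by cofactor expansion or by noting that A is similar to its Jordan form J, which has the same characteristic polynomial as A) gives
  χ_A(x) = x^5 - 5*x^4 + 10*x^3 - 10*x^2 + 5*x - 1
which factors as (x - 1)^5. The eigenvalues (with algebraic multiplicities) are λ = 1 with multiplicity 5.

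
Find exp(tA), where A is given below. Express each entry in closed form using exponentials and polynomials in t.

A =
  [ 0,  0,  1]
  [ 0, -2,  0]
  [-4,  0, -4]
e^{tA} =
  [2*t*exp(-2*t) + exp(-2*t), 0, t*exp(-2*t)]
  [0, exp(-2*t), 0]
  [-4*t*exp(-2*t), 0, -2*t*exp(-2*t) + exp(-2*t)]

Strategy: write A = P · J · P⁻¹ where J is a Jordan canonical form, so e^{tA} = P · e^{tJ} · P⁻¹, and e^{tJ} can be computed block-by-block.

A has Jordan form
J =
  [-2,  1,  0]
  [ 0, -2,  0]
  [ 0,  0, -2]
(up to reordering of blocks).

Per-block formulas:
  For a 2×2 Jordan block J_2(-2): exp(t · J_2(-2)) = e^(-2t)·(I + t·N), where N is the 2×2 nilpotent shift.
  For a 1×1 block at λ = -2: exp(t · [-2]) = [e^(-2t)].

After assembling e^{tJ} and conjugating by P, we get:

e^{tA} =
  [2*t*exp(-2*t) + exp(-2*t), 0, t*exp(-2*t)]
  [0, exp(-2*t), 0]
  [-4*t*exp(-2*t), 0, -2*t*exp(-2*t) + exp(-2*t)]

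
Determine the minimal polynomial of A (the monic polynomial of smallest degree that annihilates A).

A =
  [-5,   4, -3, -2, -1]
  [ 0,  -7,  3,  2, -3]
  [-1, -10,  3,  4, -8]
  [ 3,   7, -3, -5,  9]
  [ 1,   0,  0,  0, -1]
x^3 + 9*x^2 + 27*x + 27

The characteristic polynomial is χ_A(x) = (x + 3)^5, so the eigenvalues are known. The minimal polynomial is
  m_A(x) = Π_λ (x − λ)^{k_λ}
where k_λ is the size of the *largest* Jordan block for λ (equivalently, the smallest k with (A − λI)^k v = 0 for every generalised eigenvector v of λ).

  λ = -3: largest Jordan block has size 3, contributing (x + 3)^3

So m_A(x) = (x + 3)^3 = x^3 + 9*x^2 + 27*x + 27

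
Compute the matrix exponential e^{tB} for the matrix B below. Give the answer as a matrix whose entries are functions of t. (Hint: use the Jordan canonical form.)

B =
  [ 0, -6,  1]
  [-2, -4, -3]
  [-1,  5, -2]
e^{tB} =
  [15*t^2*exp(-2*t)/2 + 2*t*exp(-2*t) + exp(-2*t), 5*t^2*exp(-2*t)/2 - 6*t*exp(-2*t), 10*t^2*exp(-2*t) + t*exp(-2*t)]
  [3*t^2*exp(-2*t)/2 - 2*t*exp(-2*t), t^2*exp(-2*t)/2 - 2*t*exp(-2*t) + exp(-2*t), 2*t^2*exp(-2*t) - 3*t*exp(-2*t)]
  [-6*t^2*exp(-2*t) - t*exp(-2*t), -2*t^2*exp(-2*t) + 5*t*exp(-2*t), -8*t^2*exp(-2*t) + exp(-2*t)]

Strategy: write B = P · J · P⁻¹ where J is a Jordan canonical form, so e^{tB} = P · e^{tJ} · P⁻¹, and e^{tJ} can be computed block-by-block.

B has Jordan form
J =
  [-2,  1,  0]
  [ 0, -2,  1]
  [ 0,  0, -2]
(up to reordering of blocks).

Per-block formulas:
  For a 3×3 Jordan block J_3(-2): exp(t · J_3(-2)) = e^(-2t)·(I + t·N + (t^2/2)·N^2), where N is the 3×3 nilpotent shift.

After assembling e^{tJ} and conjugating by P, we get:

e^{tB} =
  [15*t^2*exp(-2*t)/2 + 2*t*exp(-2*t) + exp(-2*t), 5*t^2*exp(-2*t)/2 - 6*t*exp(-2*t), 10*t^2*exp(-2*t) + t*exp(-2*t)]
  [3*t^2*exp(-2*t)/2 - 2*t*exp(-2*t), t^2*exp(-2*t)/2 - 2*t*exp(-2*t) + exp(-2*t), 2*t^2*exp(-2*t) - 3*t*exp(-2*t)]
  [-6*t^2*exp(-2*t) - t*exp(-2*t), -2*t^2*exp(-2*t) + 5*t*exp(-2*t), -8*t^2*exp(-2*t) + exp(-2*t)]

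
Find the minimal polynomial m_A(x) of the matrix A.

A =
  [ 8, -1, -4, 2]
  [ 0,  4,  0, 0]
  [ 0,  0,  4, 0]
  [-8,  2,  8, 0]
x^2 - 8*x + 16

The characteristic polynomial is χ_A(x) = (x - 4)^4, so the eigenvalues are known. The minimal polynomial is
  m_A(x) = Π_λ (x − λ)^{k_λ}
where k_λ is the size of the *largest* Jordan block for λ (equivalently, the smallest k with (A − λI)^k v = 0 for every generalised eigenvector v of λ).

  λ = 4: largest Jordan block has size 2, contributing (x − 4)^2

So m_A(x) = (x - 4)^2 = x^2 - 8*x + 16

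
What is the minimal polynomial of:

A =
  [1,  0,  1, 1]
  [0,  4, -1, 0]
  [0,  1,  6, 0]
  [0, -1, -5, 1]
x^4 - 12*x^3 + 46*x^2 - 60*x + 25

The characteristic polynomial is χ_A(x) = (x - 5)^2*(x - 1)^2, so the eigenvalues are known. The minimal polynomial is
  m_A(x) = Π_λ (x − λ)^{k_λ}
where k_λ is the size of the *largest* Jordan block for λ (equivalently, the smallest k with (A − λI)^k v = 0 for every generalised eigenvector v of λ).

  λ = 1: largest Jordan block has size 2, contributing (x − 1)^2
  λ = 5: largest Jordan block has size 2, contributing (x − 5)^2

So m_A(x) = (x - 5)^2*(x - 1)^2 = x^4 - 12*x^3 + 46*x^2 - 60*x + 25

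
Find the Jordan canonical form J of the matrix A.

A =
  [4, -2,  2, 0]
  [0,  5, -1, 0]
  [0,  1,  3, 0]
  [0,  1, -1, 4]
J_2(4) ⊕ J_1(4) ⊕ J_1(4)

The characteristic polynomial is
  det(x·I − A) = x^4 - 16*x^3 + 96*x^2 - 256*x + 256 = (x - 4)^4

Eigenvalues and multiplicities (the geometric multiplicity of λ is n − rank(A − λI), which equals the number of Jordan blocks for λ):
  λ = 4: algebraic multiplicity = 4, geometric multiplicity = 3

Determining the block sizes for each eigenvalue:
  λ = 4: 3 blocks summing to 4 forces exactly one block of size 2 and the rest size 1 → block sizes [2, 1, 1]

Assembling the blocks gives a Jordan form
J =
  [4, 1, 0, 0]
  [0, 4, 0, 0]
  [0, 0, 4, 0]
  [0, 0, 0, 4]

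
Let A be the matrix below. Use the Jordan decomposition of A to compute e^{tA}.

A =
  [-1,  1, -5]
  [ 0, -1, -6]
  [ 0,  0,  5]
e^{tA} =
  [exp(-t), t*exp(-t), t*exp(-t) - exp(5*t) + exp(-t)]
  [0, exp(-t), -exp(5*t) + exp(-t)]
  [0, 0, exp(5*t)]

Strategy: write A = P · J · P⁻¹ where J is a Jordan canonical form, so e^{tA} = P · e^{tJ} · P⁻¹, and e^{tJ} can be computed block-by-block.

A has Jordan form
J =
  [-1,  1, 0]
  [ 0, -1, 0]
  [ 0,  0, 5]
(up to reordering of blocks).

Per-block formulas:
  For a 1×1 block at λ = 5: exp(t · [5]) = [e^(5t)].
  For a 2×2 Jordan block J_2(-1): exp(t · J_2(-1)) = e^(-1t)·(I + t·N), where N is the 2×2 nilpotent shift.

After assembling e^{tJ} and conjugating by P, we get:

e^{tA} =
  [exp(-t), t*exp(-t), t*exp(-t) - exp(5*t) + exp(-t)]
  [0, exp(-t), -exp(5*t) + exp(-t)]
  [0, 0, exp(5*t)]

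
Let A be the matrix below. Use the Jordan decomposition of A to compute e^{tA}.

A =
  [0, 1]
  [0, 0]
e^{tA} =
  [1, t]
  [0, 1]

Strategy: write A = P · J · P⁻¹ where J is a Jordan canonical form, so e^{tA} = P · e^{tJ} · P⁻¹, and e^{tJ} can be computed block-by-block.

A has Jordan form
J =
  [0, 1]
  [0, 0]
(up to reordering of blocks).

Per-block formulas:
  For a 2×2 Jordan block J_2(0): exp(t · J_2(0)) = e^(0t)·(I + t·N), where N is the 2×2 nilpotent shift.

After assembling e^{tJ} and conjugating by P, we get:

e^{tA} =
  [1, t]
  [0, 1]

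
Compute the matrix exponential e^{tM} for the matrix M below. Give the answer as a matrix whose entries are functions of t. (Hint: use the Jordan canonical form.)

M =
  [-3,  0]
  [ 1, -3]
e^{tM} =
  [exp(-3*t), 0]
  [t*exp(-3*t), exp(-3*t)]

Strategy: write M = P · J · P⁻¹ where J is a Jordan canonical form, so e^{tM} = P · e^{tJ} · P⁻¹, and e^{tJ} can be computed block-by-block.

M has Jordan form
J =
  [-3,  1]
  [ 0, -3]
(up to reordering of blocks).

Per-block formulas:
  For a 2×2 Jordan block J_2(-3): exp(t · J_2(-3)) = e^(-3t)·(I + t·N), where N is the 2×2 nilpotent shift.

After assembling e^{tJ} and conjugating by P, we get:

e^{tM} =
  [exp(-3*t), 0]
  [t*exp(-3*t), exp(-3*t)]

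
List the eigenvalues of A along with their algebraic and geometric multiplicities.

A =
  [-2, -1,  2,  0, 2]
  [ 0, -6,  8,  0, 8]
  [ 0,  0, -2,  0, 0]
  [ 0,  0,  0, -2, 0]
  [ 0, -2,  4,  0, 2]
λ = -2: alg = 5, geom = 4

Step 1 — factor the characteristic polynomial to read off the algebraic multiplicities:
  χ_A(x) = (x + 2)^5

Step 2 — compute geometric multiplicities via the rank-nullity identity g(λ) = n − rank(A − λI):
  rank(A − (-2)·I) = 1, so dim ker(A − (-2)·I) = n − 1 = 4

Summary:
  λ = -2: algebraic multiplicity = 5, geometric multiplicity = 4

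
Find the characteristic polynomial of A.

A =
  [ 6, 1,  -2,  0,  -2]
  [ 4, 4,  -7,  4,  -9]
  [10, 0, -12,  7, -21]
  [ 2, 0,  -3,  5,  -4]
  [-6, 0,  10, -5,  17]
x^5 - 20*x^4 + 160*x^3 - 640*x^2 + 1280*x - 1024

Expanding det(x·I − A) (e.g. by cofactor expansion or by noting that A is similar to its Jordan form J, which has the same characteristic polynomial as A) gives
  χ_A(x) = x^5 - 20*x^4 + 160*x^3 - 640*x^2 + 1280*x - 1024
which factors as (x - 4)^5. The eigenvalues (with algebraic multiplicities) are λ = 4 with multiplicity 5.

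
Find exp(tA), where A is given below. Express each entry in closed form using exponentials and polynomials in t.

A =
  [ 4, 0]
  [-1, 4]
e^{tA} =
  [exp(4*t), 0]
  [-t*exp(4*t), exp(4*t)]

Strategy: write A = P · J · P⁻¹ where J is a Jordan canonical form, so e^{tA} = P · e^{tJ} · P⁻¹, and e^{tJ} can be computed block-by-block.

A has Jordan form
J =
  [4, 1]
  [0, 4]
(up to reordering of blocks).

Per-block formulas:
  For a 2×2 Jordan block J_2(4): exp(t · J_2(4)) = e^(4t)·(I + t·N), where N is the 2×2 nilpotent shift.

After assembling e^{tJ} and conjugating by P, we get:

e^{tA} =
  [exp(4*t), 0]
  [-t*exp(4*t), exp(4*t)]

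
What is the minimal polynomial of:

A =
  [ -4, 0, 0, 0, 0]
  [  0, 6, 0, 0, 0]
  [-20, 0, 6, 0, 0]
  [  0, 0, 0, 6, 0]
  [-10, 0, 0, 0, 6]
x^2 - 2*x - 24

The characteristic polynomial is χ_A(x) = (x - 6)^4*(x + 4), so the eigenvalues are known. The minimal polynomial is
  m_A(x) = Π_λ (x − λ)^{k_λ}
where k_λ is the size of the *largest* Jordan block for λ (equivalently, the smallest k with (A − λI)^k v = 0 for every generalised eigenvector v of λ).

  λ = -4: largest Jordan block has size 1, contributing (x + 4)
  λ = 6: largest Jordan block has size 1, contributing (x − 6)

So m_A(x) = (x - 6)*(x + 4) = x^2 - 2*x - 24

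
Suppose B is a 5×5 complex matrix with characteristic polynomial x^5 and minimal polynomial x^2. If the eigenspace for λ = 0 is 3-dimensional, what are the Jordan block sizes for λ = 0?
Block sizes for λ = 0: [2, 2, 1]

Step 1 — from the characteristic polynomial, algebraic multiplicity of λ = 0 is 5. From dim ker(B − (0)·I) = 3, there are exactly 3 Jordan blocks for λ = 0.
Step 2 — from the minimal polynomial, the factor (x − 0)^2 tells us the largest block for λ = 0 has size 2.
Step 3 — with total size 5, 3 blocks, and largest block 2, the block sizes (in nonincreasing order) are [2, 2, 1].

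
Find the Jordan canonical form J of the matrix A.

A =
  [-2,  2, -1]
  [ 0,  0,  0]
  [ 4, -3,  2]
J_3(0)

The characteristic polynomial is
  det(x·I − A) = x^3

Eigenvalues and multiplicities (the geometric multiplicity of λ is n − rank(A − λI), which equals the number of Jordan blocks for λ):
  λ = 0: algebraic multiplicity = 3, geometric multiplicity = 1

Determining the block sizes for each eigenvalue:
  λ = 0: one block (gm = 1), so the single block has size am = 3 → block sizes [3]

Assembling the blocks gives a Jordan form
J =
  [0, 1, 0]
  [0, 0, 1]
  [0, 0, 0]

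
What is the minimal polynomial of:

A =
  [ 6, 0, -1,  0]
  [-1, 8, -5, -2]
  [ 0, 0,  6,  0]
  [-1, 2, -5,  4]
x^3 - 18*x^2 + 108*x - 216

The characteristic polynomial is χ_A(x) = (x - 6)^4, so the eigenvalues are known. The minimal polynomial is
  m_A(x) = Π_λ (x − λ)^{k_λ}
where k_λ is the size of the *largest* Jordan block for λ (equivalently, the smallest k with (A − λI)^k v = 0 for every generalised eigenvector v of λ).

  λ = 6: largest Jordan block has size 3, contributing (x − 6)^3

So m_A(x) = (x - 6)^3 = x^3 - 18*x^2 + 108*x - 216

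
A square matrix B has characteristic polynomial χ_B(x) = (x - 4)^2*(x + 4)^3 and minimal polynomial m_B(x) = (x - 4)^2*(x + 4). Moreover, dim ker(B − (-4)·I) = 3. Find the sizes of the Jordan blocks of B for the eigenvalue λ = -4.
Block sizes for λ = -4: [1, 1, 1]

Step 1 — from the characteristic polynomial, algebraic multiplicity of λ = -4 is 3. From dim ker(B − (-4)·I) = 3, there are exactly 3 Jordan blocks for λ = -4.
Step 2 — from the minimal polynomial, the factor (x + 4) tells us the largest block for λ = -4 has size 1.
Step 3 — with total size 3, 3 blocks, and largest block 1, the block sizes (in nonincreasing order) are [1, 1, 1].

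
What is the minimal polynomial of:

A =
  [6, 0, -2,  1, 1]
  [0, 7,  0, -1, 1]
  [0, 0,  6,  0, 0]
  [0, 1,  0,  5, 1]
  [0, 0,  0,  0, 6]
x^3 - 18*x^2 + 108*x - 216

The characteristic polynomial is χ_A(x) = (x - 6)^5, so the eigenvalues are known. The minimal polynomial is
  m_A(x) = Π_λ (x − λ)^{k_λ}
where k_λ is the size of the *largest* Jordan block for λ (equivalently, the smallest k with (A − λI)^k v = 0 for every generalised eigenvector v of λ).

  λ = 6: largest Jordan block has size 3, contributing (x − 6)^3

So m_A(x) = (x - 6)^3 = x^3 - 18*x^2 + 108*x - 216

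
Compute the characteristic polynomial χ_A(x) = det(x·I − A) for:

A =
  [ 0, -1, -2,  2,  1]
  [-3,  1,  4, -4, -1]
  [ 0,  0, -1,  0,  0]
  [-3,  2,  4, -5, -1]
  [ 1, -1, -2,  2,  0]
x^5 + 5*x^4 + 10*x^3 + 10*x^2 + 5*x + 1

Expanding det(x·I − A) (e.g. by cofactor expansion or by noting that A is similar to its Jordan form J, which has the same characteristic polynomial as A) gives
  χ_A(x) = x^5 + 5*x^4 + 10*x^3 + 10*x^2 + 5*x + 1
which factors as (x + 1)^5. The eigenvalues (with algebraic multiplicities) are λ = -1 with multiplicity 5.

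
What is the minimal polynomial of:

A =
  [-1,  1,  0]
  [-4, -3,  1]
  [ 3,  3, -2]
x^3 + 6*x^2 + 12*x + 8

The characteristic polynomial is χ_A(x) = (x + 2)^3, so the eigenvalues are known. The minimal polynomial is
  m_A(x) = Π_λ (x − λ)^{k_λ}
where k_λ is the size of the *largest* Jordan block for λ (equivalently, the smallest k with (A − λI)^k v = 0 for every generalised eigenvector v of λ).

  λ = -2: largest Jordan block has size 3, contributing (x + 2)^3

So m_A(x) = (x + 2)^3 = x^3 + 6*x^2 + 12*x + 8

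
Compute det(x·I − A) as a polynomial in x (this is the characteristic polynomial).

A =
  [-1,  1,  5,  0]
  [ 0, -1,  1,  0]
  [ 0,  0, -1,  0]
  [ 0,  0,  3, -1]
x^4 + 4*x^3 + 6*x^2 + 4*x + 1

Expanding det(x·I − A) (e.g. by cofactor expansion or by noting that A is similar to its Jordan form J, which has the same characteristic polynomial as A) gives
  χ_A(x) = x^4 + 4*x^3 + 6*x^2 + 4*x + 1
which factors as (x + 1)^4. The eigenvalues (with algebraic multiplicities) are λ = -1 with multiplicity 4.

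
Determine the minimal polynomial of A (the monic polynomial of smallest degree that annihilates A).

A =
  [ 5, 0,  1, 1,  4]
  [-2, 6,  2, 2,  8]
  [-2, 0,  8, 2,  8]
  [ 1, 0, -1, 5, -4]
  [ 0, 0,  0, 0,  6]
x^2 - 12*x + 36

The characteristic polynomial is χ_A(x) = (x - 6)^5, so the eigenvalues are known. The minimal polynomial is
  m_A(x) = Π_λ (x − λ)^{k_λ}
where k_λ is the size of the *largest* Jordan block for λ (equivalently, the smallest k with (A − λI)^k v = 0 for every generalised eigenvector v of λ).

  λ = 6: largest Jordan block has size 2, contributing (x − 6)^2

So m_A(x) = (x - 6)^2 = x^2 - 12*x + 36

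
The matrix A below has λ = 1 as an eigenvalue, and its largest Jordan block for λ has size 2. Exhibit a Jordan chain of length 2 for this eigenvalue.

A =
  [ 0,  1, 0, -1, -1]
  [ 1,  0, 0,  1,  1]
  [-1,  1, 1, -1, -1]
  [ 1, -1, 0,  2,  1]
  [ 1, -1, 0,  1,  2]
A Jordan chain for λ = 1 of length 2:
v_1 = (-1, 1, -1, 1, 1)ᵀ
v_2 = (1, 0, 0, 0, 0)ᵀ

Let N = A − (1)·I. We want v_2 with N^2 v_2 = 0 but N^1 v_2 ≠ 0; then v_{j-1} := N · v_j for j = 2, …, 2.

Pick v_2 = (1, 0, 0, 0, 0)ᵀ.
Then v_1 = N · v_2 = (-1, 1, -1, 1, 1)ᵀ.

Sanity check: (A − (1)·I) v_1 = (0, 0, 0, 0, 0)ᵀ = 0. ✓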